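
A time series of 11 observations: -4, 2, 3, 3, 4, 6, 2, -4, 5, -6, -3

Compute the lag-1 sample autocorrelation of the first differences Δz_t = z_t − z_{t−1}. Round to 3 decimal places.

First differences Δz: 6, 1, 0, 1, 2, -4, -6, 9, -11, 3
Mean of differences = 0.1000
Numerator Σ(Δz_t−Δz̄)(Δz_{t+1}−Δz̄) = -161.2100
Denominator Σ(Δz_t−Δz̄)² = 304.9000
r_1(Δz) = -161.2100 / 304.9000 = -0.529

-0.529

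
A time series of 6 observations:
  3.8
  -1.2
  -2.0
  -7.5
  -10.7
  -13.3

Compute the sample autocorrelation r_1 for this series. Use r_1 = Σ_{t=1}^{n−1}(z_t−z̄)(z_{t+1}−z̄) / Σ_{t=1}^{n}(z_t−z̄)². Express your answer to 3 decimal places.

0.474

Mean z̄ = (3.8 − 1.2 − 2.0 − 7.5 − 10.7 − 13.3)/6 = -5.1500
Deviations from mean: 8.9500, 3.9500, 3.1500, -2.3500, -5.5500, -8.1500
Σ(z_t−z̄)(z_{t+1}−z̄) = (35.3525) + (12.4425) + (-7.4025) + (13.0425) + (45.2325) = 98.6675
Denominator Σ(z_t−z̄)² = 208.3750
r_1 = 98.6675 / 208.3750 = 0.474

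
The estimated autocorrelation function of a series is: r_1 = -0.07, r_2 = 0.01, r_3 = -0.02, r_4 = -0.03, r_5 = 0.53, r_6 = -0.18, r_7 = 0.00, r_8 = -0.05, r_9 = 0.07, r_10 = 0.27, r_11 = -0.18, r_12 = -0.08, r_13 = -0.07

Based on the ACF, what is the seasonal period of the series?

The largest autocorrelation is r_5 = 0.53, with a weaker echo at lag 10 (0.27); the remaining lags stay at or below 0.07.
The dominant spike at lag 5 indicates a seasonal period of 5.

5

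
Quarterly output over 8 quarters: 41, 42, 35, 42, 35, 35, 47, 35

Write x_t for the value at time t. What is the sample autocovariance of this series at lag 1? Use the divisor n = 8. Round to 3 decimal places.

-9.750

Mean x̄ = (41 + 42 + 35 + 42 + 35 + 35 + 47 + 35)/8 = 39.0000
Σ_{t=1}^{7}(x_t−x̄)(x_{t+1}−x̄) = -78.0000
γ_1 = -78.0000 / 8 = -9.750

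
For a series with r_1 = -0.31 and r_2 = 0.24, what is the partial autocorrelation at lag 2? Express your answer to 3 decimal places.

0.159

φ_{22} = (r_2 − r_1²) / (1 − r_1²)
r_1² = (-0.31)² = 0.0961
Numerator = 0.24 − 0.0961 = 0.1439; denominator = 1 − 0.0961 = 0.9039
φ_{22} = 0.1439 / 0.9039 = 0.159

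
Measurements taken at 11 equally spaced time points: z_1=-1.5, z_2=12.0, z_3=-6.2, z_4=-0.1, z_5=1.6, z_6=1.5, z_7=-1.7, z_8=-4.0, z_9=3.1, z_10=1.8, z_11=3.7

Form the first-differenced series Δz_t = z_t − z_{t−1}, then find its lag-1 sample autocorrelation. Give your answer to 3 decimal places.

-0.582

First differences Δz: 13.5, -18.2, 6.1, 1.7, -0.1, -3.2, -2.3, 7.1, -1.3, 1.9
Mean of differences = 0.5200
Numerator Σ(Δz_t−Δz̄)(Δz_{t+1}−Δz̄) = -361.8364
Denominator Σ(Δz_t−Δz̄)² = 622.1360
r_1(Δz) = -361.8364 / 622.1360 = -0.582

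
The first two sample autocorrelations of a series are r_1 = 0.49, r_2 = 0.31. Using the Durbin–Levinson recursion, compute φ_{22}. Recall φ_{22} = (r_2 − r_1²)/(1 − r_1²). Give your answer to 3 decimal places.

φ_{22} = (r_2 − r_1²) / (1 − r_1²)
r_1² = (0.49)² = 0.2401
Numerator = 0.31 − 0.2401 = 0.0699; denominator = 1 − 0.2401 = 0.7599
φ_{22} = 0.0699 / 0.7599 = 0.092

0.092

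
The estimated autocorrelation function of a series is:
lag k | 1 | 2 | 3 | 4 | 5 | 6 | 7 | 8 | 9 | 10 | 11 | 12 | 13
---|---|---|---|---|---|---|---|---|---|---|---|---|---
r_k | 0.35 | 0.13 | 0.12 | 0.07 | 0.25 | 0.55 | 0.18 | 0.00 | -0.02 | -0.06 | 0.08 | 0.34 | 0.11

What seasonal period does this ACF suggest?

6

The largest autocorrelation is r_6 = 0.55; the remaining lags stay at or below 0.35. The elevated value at lag 1 (0.35), dropping to 0.13 at lag 2, reflects decaying short-term dependence rather than seasonality.
The dominant spike at lag 6 indicates a seasonal period of 6.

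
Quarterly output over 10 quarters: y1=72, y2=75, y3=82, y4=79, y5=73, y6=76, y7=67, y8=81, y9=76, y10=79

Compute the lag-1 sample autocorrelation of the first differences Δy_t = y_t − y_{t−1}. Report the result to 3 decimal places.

First differences Δy: 3, 7, -3, -6, 3, -9, 14, -5, 3
Mean of differences = 0.7778
Numerator Σ(Δy_t−Δȳ)(Δy_{t+1}−Δȳ) = -239.3827
Denominator Σ(Δy_t−Δȳ)² = 417.5556
r_1(Δy) = -239.3827 / 417.5556 = -0.573

-0.573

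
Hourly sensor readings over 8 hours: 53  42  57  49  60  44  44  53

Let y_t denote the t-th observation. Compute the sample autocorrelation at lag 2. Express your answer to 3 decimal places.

0.080

Mean ȳ = (53 + 42 + 57 + 49 + 60 + 44 + 44 + 53)/8 = 50.2500
Numerator Σ_{t=1}^{6}(y_t−ȳ)(y_{t+2}−ȳ) = 24.3750
Denominator Σ(y_t−ȳ)² = 303.5000
r_2 = 24.3750 / 303.5000 = 0.080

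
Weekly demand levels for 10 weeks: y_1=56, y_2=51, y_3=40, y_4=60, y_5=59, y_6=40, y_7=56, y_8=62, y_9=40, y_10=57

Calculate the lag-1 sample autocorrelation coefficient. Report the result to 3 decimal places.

Mean ȳ = (56 + 51 + 40 + 60 + 59 + 40 + 56 + 62 + 40 + 57)/10 = 52.1000
Numerator Σ_{t=1}^{9}(y_t−ȳ)(y_{t+1}−ȳ) = -303.2100
Denominator Σ(y_t−ȳ)² = 702.9000
r_1 = -303.2100 / 702.9000 = -0.431

-0.431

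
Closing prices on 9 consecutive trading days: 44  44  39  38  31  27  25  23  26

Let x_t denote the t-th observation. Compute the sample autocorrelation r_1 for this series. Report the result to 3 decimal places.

Mean x̄ = (44 + 44 + 39 + 38 + 31 + 27 + 25 + 23 + 26)/9 = 33.0000
Numerator Σ_{t=1}^{8}(x_t−x̄)(x_{t+1}−x̄) = 417.0000
Denominator Σ(x_t−x̄)² = 556.0000
r_1 = 417.0000 / 556.0000 = 0.750

0.750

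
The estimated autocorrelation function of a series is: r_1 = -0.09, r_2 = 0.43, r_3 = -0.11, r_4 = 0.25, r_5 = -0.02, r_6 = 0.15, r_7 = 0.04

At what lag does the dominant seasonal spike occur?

The largest autocorrelation is r_2 = 0.43, with weaker echoes at lags 4 (0.25) and 6 (0.15); the remaining lags stay at or below 0.04.
The dominant spike at lag 2 indicates a seasonal period of 2.

2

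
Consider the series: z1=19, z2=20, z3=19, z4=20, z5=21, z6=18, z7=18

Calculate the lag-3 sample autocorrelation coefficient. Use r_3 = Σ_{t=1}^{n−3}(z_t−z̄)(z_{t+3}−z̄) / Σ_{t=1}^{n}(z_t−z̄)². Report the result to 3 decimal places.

Mean z̄ = (19 + 20 + 19 + 20 + 21 + 18 + 18)/7 = 19.2857
Deviations from mean: -0.2857, 0.7143, -0.2857, 0.7143, 1.7143, -1.2857, -1.2857
Numerator Σ_{t=1}^{4}(z_t−z̄)(z_{t+3}−z̄) = 0.4694
Denominator Σ(z_t−z̄)² = 7.4286
r_3 = 0.4694 / 7.4286 = 0.063

0.063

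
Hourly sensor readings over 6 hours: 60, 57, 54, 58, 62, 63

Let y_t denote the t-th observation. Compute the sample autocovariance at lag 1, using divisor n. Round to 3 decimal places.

3.667

Mean ȳ = (60 + 57 + 54 + 58 + 62 + 63)/6 = 59.0000
Deviations: 1.0000, -2.0000, -5.0000, -1.0000, 3.0000, 4.0000
Σ_{t=1}^{5}(y_t−ȳ)(y_{t+1}−ȳ) = 22.0000
γ_1 = 22.0000 / 6 = 3.667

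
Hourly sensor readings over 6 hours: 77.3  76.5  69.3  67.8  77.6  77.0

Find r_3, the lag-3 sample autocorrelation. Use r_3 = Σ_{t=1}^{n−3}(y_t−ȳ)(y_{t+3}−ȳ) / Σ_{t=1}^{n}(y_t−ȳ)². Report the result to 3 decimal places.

Mean ȳ = (77.3 + 76.5 + 69.3 + 67.8 + 77.6 + 77.0)/6 = 74.2500
Deviations from mean: 3.0500, 2.2500, -4.9500, -6.4500, 3.3500, 2.7500
Σ(y_t−ȳ)(y_{t+3}−ȳ) = (-19.6725) + (7.5375) + (-13.6125) = -25.7475
Denominator Σ(y_t−ȳ)² = 99.2550
r_3 = -25.7475 / 99.2550 = -0.259

-0.259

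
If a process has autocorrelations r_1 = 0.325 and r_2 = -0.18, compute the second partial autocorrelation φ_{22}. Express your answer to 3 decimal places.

φ_{22} = (r_2 − r_1²) / (1 − r_1²)
r_1² = (0.325)² = 0.105625
Numerator = -0.18 − 0.1056 = -0.2856; denominator = 1 − 0.1056 = 0.8944
φ_{22} = -0.2856 / 0.8944 = -0.319

-0.319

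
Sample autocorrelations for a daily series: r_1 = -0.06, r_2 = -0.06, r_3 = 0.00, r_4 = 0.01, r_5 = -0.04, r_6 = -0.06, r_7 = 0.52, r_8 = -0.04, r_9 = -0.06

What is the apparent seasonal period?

The largest autocorrelation is r_7 = 0.52; the remaining lags stay at or below 0.01.
The dominant spike at lag 7 indicates a seasonal period of 7.

7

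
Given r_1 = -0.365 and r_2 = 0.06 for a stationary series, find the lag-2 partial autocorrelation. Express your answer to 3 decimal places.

-0.084

φ_{22} = (r_2 − r_1²) / (1 − r_1²)
r_1² = (-0.365)² = 0.133225
Numerator = 0.06 − 0.1332 = -0.0732; denominator = 1 − 0.1332 = 0.8668
φ_{22} = -0.0732 / 0.8668 = -0.084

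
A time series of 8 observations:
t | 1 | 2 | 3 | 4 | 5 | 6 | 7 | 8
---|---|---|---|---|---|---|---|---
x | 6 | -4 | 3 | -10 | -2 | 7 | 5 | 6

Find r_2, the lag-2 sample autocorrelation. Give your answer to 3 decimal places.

0.050

Mean x̄ = (6 − 4 + 3 − 10 − 2 + 7 + 5 + 6)/8 = 1.3750
Deviations from mean: 4.6250, -5.3750, 1.6250, -11.3750, -3.3750, 5.6250, 3.6250, 4.6250
Σ(x_t−x̄)(x_{t+2}−x̄) = (7.5156) + (61.1406) + (-5.4844) + (-63.9844) + (-12.2344) + (26.0156) = 12.9688
Denominator Σ(x_t−x̄)² = 259.8750
r_2 = 12.9688 / 259.8750 = 0.050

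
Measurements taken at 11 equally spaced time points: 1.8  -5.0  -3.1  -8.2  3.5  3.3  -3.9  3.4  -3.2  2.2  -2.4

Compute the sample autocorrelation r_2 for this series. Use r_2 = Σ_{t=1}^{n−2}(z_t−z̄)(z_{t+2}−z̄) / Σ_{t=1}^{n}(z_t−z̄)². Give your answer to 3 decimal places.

Mean z̄ = (1.8 − 5.0 − 3.1 − 8.2 + 3.5 + 3.3 − 3.9 + 3.4 − 3.2 + 2.2 − 2.4)/11 = -1.0545
Numerator Σ_{t=1}^{9}(z_t−z̄)(z_{t+2}−z̄) = 11.8486
Denominator Σ(z_t−z̄)² = 163.6073
r_2 = 11.8486 / 163.6073 = 0.072

0.072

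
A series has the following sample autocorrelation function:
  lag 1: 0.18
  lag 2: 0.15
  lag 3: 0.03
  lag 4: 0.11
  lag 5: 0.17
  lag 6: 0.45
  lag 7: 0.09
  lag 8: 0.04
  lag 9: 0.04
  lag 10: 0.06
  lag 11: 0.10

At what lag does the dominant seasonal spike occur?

6

The largest autocorrelation is r_6 = 0.45; the remaining lags stay at or below 0.18.
The dominant spike at lag 6 indicates a seasonal period of 6.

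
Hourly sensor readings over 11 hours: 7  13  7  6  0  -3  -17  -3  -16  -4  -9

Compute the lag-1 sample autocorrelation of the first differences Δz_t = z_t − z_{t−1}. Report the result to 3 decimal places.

-0.715

First differences Δz: 6, -6, -1, -6, -3, -14, 14, -13, 12, -5
Mean of differences = -1.6000
Numerator Σ(Δz_t−Δz̄)(Δz_{t+1}−Δz̄) = -587.7600
Denominator Σ(Δz_t−Δz̄)² = 822.4000
r_1(Δz) = -587.7600 / 822.4000 = -0.715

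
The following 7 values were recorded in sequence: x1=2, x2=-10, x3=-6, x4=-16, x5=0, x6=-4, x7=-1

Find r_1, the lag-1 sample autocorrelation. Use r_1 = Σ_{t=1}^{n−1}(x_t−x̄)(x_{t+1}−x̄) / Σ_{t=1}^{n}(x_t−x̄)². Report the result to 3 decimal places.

-0.273

Mean x̄ = (2 − 10 − 6 − 16 + 0 − 4 − 1)/7 = -5.0000
Deviations from mean: 7.0000, -5.0000, -1.0000, -11.0000, 5.0000, 1.0000, 4.0000
Numerator Σ_{t=1}^{6}(x_t−x̄)(x_{t+1}−x̄) = -65.0000
Denominator Σ(x_t−x̄)² = 238.0000
r_1 = -65.0000 / 238.0000 = -0.273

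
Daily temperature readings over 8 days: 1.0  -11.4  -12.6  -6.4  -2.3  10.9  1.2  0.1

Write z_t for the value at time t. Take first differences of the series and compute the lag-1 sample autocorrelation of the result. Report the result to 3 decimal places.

First differences Δz: -12.4, -1.2, 6.2, 4.1, 13.2, -9.7, -1.1
Mean of differences = -0.1286
Numerator Σ(Δz_t−Δz̄)(Δz_{t+1}−Δz̄) = -28.7865
Denominator Σ(Δz_t−Δz̄)² = 479.8743
r_1(Δz) = -28.7865 / 479.8743 = -0.060

-0.060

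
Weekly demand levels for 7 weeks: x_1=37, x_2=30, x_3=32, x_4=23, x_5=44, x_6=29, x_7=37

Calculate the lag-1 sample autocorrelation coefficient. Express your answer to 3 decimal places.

-0.603

Mean x̄ = (37 + 30 + 32 + 23 + 44 + 29 + 37)/7 = 33.1429
Deviations from mean: 3.8571, -3.1429, -1.1429, -10.1429, 10.8571, -4.1429, 3.8571
Numerator Σ_{t=1}^{6}(x_t−x̄)(x_{t+1}−x̄) = -168.0204
Denominator Σ(x_t−x̄)² = 278.8571
r_1 = -168.0204 / 278.8571 = -0.603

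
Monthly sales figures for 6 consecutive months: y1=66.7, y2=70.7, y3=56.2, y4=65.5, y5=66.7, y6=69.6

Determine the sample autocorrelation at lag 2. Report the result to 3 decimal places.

-0.143

Mean ȳ = (66.7 + 70.7 + 56.2 + 65.5 + 66.7 + 69.6)/6 = 65.9000
Σ(y_t−ȳ)(y_{t+2}−ȳ) = (-7.7600) + (-1.9200) + (-7.7600) + (-1.4800) = -18.9200
Denominator Σ(y_t−ȳ)² = 132.2600
r_2 = -18.9200 / 132.2600 = -0.143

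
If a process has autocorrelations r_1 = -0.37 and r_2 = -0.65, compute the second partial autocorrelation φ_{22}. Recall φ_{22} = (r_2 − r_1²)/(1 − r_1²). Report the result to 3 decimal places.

-0.912

φ_{22} = (r_2 − r_1²) / (1 − r_1²)
r_1² = (-0.37)² = 0.1369
Numerator = -0.65 − 0.1369 = -0.7869; denominator = 1 − 0.1369 = 0.8631
φ_{22} = -0.7869 / 0.8631 = -0.912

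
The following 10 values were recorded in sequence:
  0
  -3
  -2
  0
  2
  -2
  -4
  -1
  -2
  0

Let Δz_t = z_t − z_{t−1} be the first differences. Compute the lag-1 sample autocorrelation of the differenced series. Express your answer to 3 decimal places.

First differences Δz: -3, 1, 2, 2, -4, -2, 3, -1, 2
Mean of differences = 0.0000
Numerator Σ(Δz_t−Δz̄)(Δz_{t+1}−Δz̄) = -8.0000
Denominator Σ(Δz_t−Δz̄)² = 52.0000
r_1(Δz) = -8.0000 / 52.0000 = -0.154

-0.154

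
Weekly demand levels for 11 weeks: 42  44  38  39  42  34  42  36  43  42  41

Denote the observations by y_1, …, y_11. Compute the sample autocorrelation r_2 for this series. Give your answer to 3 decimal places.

Mean ȳ = (42 + 44 + 38 + 39 + 42 + 34 + 42 + 36 + 43 + 42 + 41)/11 = 40.2727
Numerator Σ_{t=1}^{9}(y_t−ȳ)(y_{t+2}−ȳ) = 24.4876
Denominator Σ(y_t−ȳ)² = 98.1818
r_2 = 24.4876 / 98.1818 = 0.249

0.249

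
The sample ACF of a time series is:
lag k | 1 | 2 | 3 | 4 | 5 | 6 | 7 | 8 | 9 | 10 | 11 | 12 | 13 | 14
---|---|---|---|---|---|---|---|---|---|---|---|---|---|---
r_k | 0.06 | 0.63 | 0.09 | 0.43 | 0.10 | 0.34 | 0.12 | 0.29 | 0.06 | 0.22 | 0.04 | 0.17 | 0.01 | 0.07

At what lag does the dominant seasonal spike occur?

The largest autocorrelation is r_2 = 0.63, with weaker echoes at lags 4 (0.43), 6 (0.34), 8 (0.29), 10 (0.22) and 12 (0.17); the remaining lags stay at or below 0.12.
The dominant spike at lag 2 indicates a seasonal period of 2.

2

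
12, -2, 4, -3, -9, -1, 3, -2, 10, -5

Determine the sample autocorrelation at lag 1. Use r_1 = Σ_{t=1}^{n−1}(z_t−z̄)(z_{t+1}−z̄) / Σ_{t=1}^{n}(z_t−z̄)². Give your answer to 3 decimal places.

-0.225

Mean z̄ = (12 − 2 + 4 − 3 − 9 − 1 + 3 − 2 + 10 − 5)/10 = 0.7000
Numerator Σ_{t=1}^{9}(z_t−z̄)(z_{t+1}−z̄) = -87.4900
Denominator Σ(z_t−z̄)² = 388.1000
r_1 = -87.4900 / 388.1000 = -0.225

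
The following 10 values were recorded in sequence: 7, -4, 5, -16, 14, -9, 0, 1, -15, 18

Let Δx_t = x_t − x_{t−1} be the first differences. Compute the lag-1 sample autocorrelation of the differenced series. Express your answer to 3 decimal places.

First differences Δx: -11, 9, -21, 30, -23, 9, 1, -16, 33
Mean of differences = 1.2222
Numerator Σ(Δx_t−Δx̄)(Δx_{t+1}−Δx̄) = -2338.0494
Denominator Σ(Δx_t−Δx̄)² = 3485.5556
r_1(Δx) = -2338.0494 / 3485.5556 = -0.671

-0.671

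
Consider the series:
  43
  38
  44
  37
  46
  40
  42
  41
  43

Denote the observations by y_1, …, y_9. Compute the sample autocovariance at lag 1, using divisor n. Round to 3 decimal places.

Mean ȳ = (43 + 38 + 44 + 37 + 46 + 40 + 42 + 41 + 43)/9 = 41.5556
Σ_{t=1}^{8}(y_t−ȳ)(y_{t+1}−ȳ) = -53.8642
γ_1 = -53.8642 / 9 = -5.985

-5.985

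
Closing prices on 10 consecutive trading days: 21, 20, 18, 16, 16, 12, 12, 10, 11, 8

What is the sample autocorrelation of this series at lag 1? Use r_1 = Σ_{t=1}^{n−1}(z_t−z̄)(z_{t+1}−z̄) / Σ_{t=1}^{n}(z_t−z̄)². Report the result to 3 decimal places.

0.650

Mean z̄ = (21 + 20 + 18 + 16 + 16 + 12 + 12 + 10 + 11 + 8)/10 = 14.4000
Numerator Σ_{t=1}^{9}(z_t−z̄)(z_{t+1}−z̄) = 114.6400
Denominator Σ(z_t−z̄)² = 176.4000
r_1 = 114.6400 / 176.4000 = 0.650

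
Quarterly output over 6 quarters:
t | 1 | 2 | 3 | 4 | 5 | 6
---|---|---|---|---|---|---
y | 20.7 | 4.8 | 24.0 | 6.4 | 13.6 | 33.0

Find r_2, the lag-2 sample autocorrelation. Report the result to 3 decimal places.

-0.064

Mean ȳ = (20.7 + 4.8 + 24.0 + 6.4 + 13.6 + 33.0)/6 = 17.0833
Deviations from mean: 3.6167, -12.2833, 6.9167, -10.6833, -3.4833, 15.9167
Σ(y_t−ȳ)(y_{t+2}−ȳ) = (25.0153) + (131.2269) + (-24.0931) + (-170.0431) = -37.8939
Denominator Σ(y_t−ȳ)² = 591.4083
r_2 = -37.8939 / 591.4083 = -0.064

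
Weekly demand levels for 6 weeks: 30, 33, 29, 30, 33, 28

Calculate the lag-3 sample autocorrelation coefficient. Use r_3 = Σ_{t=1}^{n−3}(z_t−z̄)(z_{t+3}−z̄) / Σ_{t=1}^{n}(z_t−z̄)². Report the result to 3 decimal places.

0.477

Mean z̄ = (30 + 33 + 29 + 30 + 33 + 28)/6 = 30.5000
Deviations from mean: -0.5000, 2.5000, -1.5000, -0.5000, 2.5000, -2.5000
Σ(z_t−z̄)(z_{t+3}−z̄) = (0.2500) + (6.2500) + (3.7500) = 10.2500
Denominator Σ(z_t−z̄)² = 21.5000
r_3 = 10.2500 / 21.5000 = 0.477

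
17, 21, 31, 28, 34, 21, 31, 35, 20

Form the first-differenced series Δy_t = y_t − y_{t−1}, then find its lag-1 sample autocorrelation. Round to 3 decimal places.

-0.360

First differences Δy: 4, 10, -3, 6, -13, 10, 4, -15
Mean of differences = 0.3750
Numerator Σ(Δy_t−Δȳ)(Δy_{t+1}−Δȳ) = -241.3906
Denominator Σ(Δy_t−Δȳ)² = 669.8750
r_1(Δy) = -241.3906 / 669.8750 = -0.360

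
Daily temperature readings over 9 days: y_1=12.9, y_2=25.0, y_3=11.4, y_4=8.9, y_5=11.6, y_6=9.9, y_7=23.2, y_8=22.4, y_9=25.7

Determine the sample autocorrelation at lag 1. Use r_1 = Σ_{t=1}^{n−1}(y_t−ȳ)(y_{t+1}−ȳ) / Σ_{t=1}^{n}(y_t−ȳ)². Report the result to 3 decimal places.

0.212

Mean ȳ = (12.9 + 25.0 + 11.4 + 8.9 + 11.6 + 9.9 + 23.2 + 22.4 + 25.7)/9 = 16.7778
Numerator Σ_{t=1}^{8}(y_t−ȳ)(y_{t+1}−ȳ) = 84.7640
Denominator Σ(y_t−ȳ)² = 400.1956
r_1 = 84.7640 / 400.1956 = 0.212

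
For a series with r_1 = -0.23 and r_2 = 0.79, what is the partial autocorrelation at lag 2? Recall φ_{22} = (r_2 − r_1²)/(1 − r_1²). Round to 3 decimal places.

0.778

φ_{22} = (r_2 − r_1²) / (1 − r_1²)
r_1² = (-0.23)² = 0.0529
Numerator = 0.79 − 0.0529 = 0.7371; denominator = 1 − 0.0529 = 0.9471
φ_{22} = 0.7371 / 0.9471 = 0.778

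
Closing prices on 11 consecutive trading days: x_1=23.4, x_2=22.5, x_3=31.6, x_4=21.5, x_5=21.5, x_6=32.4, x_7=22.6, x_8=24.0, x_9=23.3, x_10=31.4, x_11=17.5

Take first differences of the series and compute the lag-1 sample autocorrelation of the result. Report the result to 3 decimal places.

-0.509

First differences Δx: -0.9, 9.1, -10.1, 0.0, 10.9, -9.8, 1.4, -0.7, 8.1, -13.9
Mean of differences = -0.5900
Numerator Σ(Δx_t−Δx̄)(Δx_{t+1}−Δx̄) = -334.9771
Denominator Σ(Δx_t−Δx̄)² = 658.2690
r_1(Δx) = -334.9771 / 658.2690 = -0.509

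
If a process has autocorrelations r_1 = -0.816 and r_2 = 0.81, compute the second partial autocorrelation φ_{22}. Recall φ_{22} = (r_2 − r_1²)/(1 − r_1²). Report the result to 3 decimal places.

0.431

φ_{22} = (r_2 − r_1²) / (1 − r_1²)
r_1² = (-0.816)² = 0.665856
Numerator = 0.81 − 0.6659 = 0.1441; denominator = 1 − 0.6659 = 0.3341
φ_{22} = 0.1441 / 0.3341 = 0.431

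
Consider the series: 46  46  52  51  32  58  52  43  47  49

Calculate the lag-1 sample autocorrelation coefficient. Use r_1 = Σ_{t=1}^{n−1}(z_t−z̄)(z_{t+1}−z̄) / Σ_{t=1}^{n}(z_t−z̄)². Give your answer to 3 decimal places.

-0.412

Mean z̄ = (46 + 46 + 52 + 51 + 32 + 58 + 52 + 43 + 47 + 49)/10 = 47.6000
Numerator Σ_{t=1}^{9}(z_t−z̄)(z_{t+1}−z̄) = -177.3600
Denominator Σ(z_t−z̄)² = 430.4000
r_1 = -177.3600 / 430.4000 = -0.412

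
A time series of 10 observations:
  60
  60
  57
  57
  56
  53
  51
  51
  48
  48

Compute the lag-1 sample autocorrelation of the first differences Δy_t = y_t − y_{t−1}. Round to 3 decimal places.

First differences Δy: 0, -3, 0, -1, -3, -2, 0, -3, 0
Mean of differences = -1.3333
Numerator Σ(Δy_t−Δȳ)(Δy_{t+1}−Δȳ) = -8.7778
Denominator Σ(Δy_t−Δȳ)² = 16.0000
r_1(Δy) = -8.7778 / 16.0000 = -0.549

-0.549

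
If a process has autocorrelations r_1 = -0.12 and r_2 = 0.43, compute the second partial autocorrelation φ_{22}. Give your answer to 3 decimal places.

φ_{22} = (r_2 − r_1²) / (1 − r_1²)
r_1² = (-0.12)² = 0.0144
Numerator = 0.43 − 0.0144 = 0.4156; denominator = 1 − 0.0144 = 0.9856
φ_{22} = 0.4156 / 0.9856 = 0.422

0.422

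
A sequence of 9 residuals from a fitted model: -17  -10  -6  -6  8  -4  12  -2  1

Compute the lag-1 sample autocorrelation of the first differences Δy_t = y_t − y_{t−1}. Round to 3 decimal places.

-0.752

First differences Δy: 7, 4, 0, 14, -12, 16, -14, 3
Mean of differences = 2.2500
Numerator Σ(Δy_t−Δȳ)(Δy_{t+1}−Δȳ) = -621.0625
Denominator Σ(Δy_t−Δȳ)² = 825.5000
r_1(Δy) = -621.0625 / 825.5000 = -0.752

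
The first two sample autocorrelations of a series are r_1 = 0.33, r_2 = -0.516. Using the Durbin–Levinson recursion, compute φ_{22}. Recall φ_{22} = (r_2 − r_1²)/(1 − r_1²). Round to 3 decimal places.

-0.701

φ_{22} = (r_2 − r_1²) / (1 − r_1²)
r_1² = (0.33)² = 0.1089
Numerator = -0.516 − 0.1089 = -0.6249; denominator = 1 − 0.1089 = 0.8911
φ_{22} = -0.6249 / 0.8911 = -0.701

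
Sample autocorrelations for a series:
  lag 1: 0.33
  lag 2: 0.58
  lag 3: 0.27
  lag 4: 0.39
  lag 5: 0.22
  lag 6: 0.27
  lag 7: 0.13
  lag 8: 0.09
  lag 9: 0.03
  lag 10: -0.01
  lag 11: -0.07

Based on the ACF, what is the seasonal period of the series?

2

The largest autocorrelation is r_2 = 0.58, with a weaker echo at lag 4 (0.39); the remaining lags stay at or below 0.33.
The dominant spike at lag 2 indicates a seasonal period of 2.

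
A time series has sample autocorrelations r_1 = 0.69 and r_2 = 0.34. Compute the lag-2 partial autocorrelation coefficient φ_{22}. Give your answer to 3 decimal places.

-0.260

φ_{22} = (r_2 − r_1²) / (1 − r_1²)
r_1² = (0.69)² = 0.4761
Numerator = 0.34 − 0.4761 = -0.1361; denominator = 1 − 0.4761 = 0.5239
φ_{22} = -0.1361 / 0.5239 = -0.260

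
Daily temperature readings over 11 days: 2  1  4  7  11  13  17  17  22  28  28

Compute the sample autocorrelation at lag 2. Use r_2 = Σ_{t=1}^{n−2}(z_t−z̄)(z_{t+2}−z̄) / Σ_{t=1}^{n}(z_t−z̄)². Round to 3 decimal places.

Mean z̄ = (2 + 1 + 4 + 7 + 11 + 13 + 17 + 17 + 22 + 28 + 28)/11 = 13.6364
Numerator Σ_{t=1}^{9}(z_t−z̄)(z_{t+2}−z̄) = 411.1901
Denominator Σ(z_t−z̄)² = 944.5455
r_2 = 411.1901 / 944.5455 = 0.435

0.435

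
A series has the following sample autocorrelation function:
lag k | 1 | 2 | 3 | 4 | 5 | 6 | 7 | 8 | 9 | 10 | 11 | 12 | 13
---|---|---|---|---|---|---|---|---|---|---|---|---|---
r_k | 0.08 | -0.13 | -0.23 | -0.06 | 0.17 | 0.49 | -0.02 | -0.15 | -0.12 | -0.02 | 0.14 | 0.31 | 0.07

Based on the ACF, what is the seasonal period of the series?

6

The largest autocorrelation is r_6 = 0.49, with a weaker echo at lag 12 (0.31); the remaining lags stay at or below 0.17.
The dominant spike at lag 6 indicates a seasonal period of 6.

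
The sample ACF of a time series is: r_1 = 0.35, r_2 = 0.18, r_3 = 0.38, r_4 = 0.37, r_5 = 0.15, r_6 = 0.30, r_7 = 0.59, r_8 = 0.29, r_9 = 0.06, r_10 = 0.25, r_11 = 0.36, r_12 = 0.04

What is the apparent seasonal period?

7

The largest autocorrelation is r_7 = 0.59; the remaining lags stay at or below 0.38. The elevated value at lag 1 (0.35), dropping to 0.18 at lag 2, reflects decaying short-term dependence rather than seasonality.
The dominant spike at lag 7 indicates a seasonal period of 7.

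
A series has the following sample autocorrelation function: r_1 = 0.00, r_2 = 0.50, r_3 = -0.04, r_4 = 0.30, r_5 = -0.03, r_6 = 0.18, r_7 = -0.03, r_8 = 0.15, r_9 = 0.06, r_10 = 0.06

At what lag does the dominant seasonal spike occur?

The largest autocorrelation is r_2 = 0.50, with weaker echoes at lags 4 (0.30), 6 (0.18) and 8 (0.15); the remaining lags stay at or below 0.06.
The dominant spike at lag 2 indicates a seasonal period of 2.

2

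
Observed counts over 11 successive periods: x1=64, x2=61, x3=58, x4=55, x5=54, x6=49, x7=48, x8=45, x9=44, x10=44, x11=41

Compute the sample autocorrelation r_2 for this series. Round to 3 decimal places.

0.476

Mean x̄ = (64 + 61 + 58 + 55 + 54 + 49 + 48 + 45 + 44 + 44 + 41)/11 = 51.1818
Numerator Σ_{t=1}^{9}(x_t−x̄)(x_{t+2}−x̄) = 280.6612
Denominator Σ(x_t−x̄)² = 589.6364
r_2 = 280.6612 / 589.6364 = 0.476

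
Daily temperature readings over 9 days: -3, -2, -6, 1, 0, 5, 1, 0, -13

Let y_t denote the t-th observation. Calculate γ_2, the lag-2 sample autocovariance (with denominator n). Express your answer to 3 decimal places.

Mean ȳ = (-3 − 2 − 6 + 1 + 0 + 5 + 1 + 0 − 13)/9 = -1.8889
Σ_{t=1}^{7}(y_t−ȳ)(y_{t+2}−ȳ) = 2.7531
γ_2 = 2.7531 / 9 = 0.306

0.306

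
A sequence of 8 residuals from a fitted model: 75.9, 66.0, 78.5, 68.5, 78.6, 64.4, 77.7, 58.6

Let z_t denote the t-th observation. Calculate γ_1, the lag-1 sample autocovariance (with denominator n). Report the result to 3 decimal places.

-34.675

Mean z̄ = (75.9 + 66.0 + 78.5 + 68.5 + 78.6 + 64.4 + 77.7 + 58.6)/8 = 71.0250
Deviations: 4.8750, -5.0250, 7.4750, -2.5250, 7.5750, -6.6250, 6.6750, -12.4250
Σ_{t=1}^{7}(z_t−z̄)(z_{t+1}−z̄) = -277.4031
γ_1 = -277.4031 / 8 = -34.675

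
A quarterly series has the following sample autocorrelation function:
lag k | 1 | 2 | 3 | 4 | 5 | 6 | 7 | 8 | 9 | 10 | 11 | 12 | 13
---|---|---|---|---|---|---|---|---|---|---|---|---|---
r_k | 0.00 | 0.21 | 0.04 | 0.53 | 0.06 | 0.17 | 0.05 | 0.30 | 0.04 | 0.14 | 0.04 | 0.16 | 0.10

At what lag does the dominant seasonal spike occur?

4

The largest autocorrelation is r_4 = 0.53, with a weaker echo at lag 8 (0.30); the remaining lags stay at or below 0.21.
The dominant spike at lag 4 indicates a seasonal period of 4.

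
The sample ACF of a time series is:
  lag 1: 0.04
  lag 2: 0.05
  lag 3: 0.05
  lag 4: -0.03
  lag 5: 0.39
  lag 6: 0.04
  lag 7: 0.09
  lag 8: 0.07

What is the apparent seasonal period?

The largest autocorrelation is r_5 = 0.39; the remaining lags stay at or below 0.09.
The dominant spike at lag 5 indicates a seasonal period of 5.

5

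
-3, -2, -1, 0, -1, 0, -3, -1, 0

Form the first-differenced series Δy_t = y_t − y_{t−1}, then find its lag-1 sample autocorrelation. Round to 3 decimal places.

First differences Δy: 1, 1, 1, -1, 1, -3, 2, 1
Mean of differences = 0.3750
Numerator Σ(Δy_t−Δȳ)(Δy_{t+1}−Δȳ) = -7.5156
Denominator Σ(Δy_t−Δȳ)² = 17.8750
r_1(Δy) = -7.5156 / 17.8750 = -0.420

-0.420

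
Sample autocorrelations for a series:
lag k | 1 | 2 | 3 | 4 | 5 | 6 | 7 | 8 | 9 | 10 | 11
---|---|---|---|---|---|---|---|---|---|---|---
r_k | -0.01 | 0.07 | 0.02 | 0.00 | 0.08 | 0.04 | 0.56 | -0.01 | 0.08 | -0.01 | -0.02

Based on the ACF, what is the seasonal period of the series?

The largest autocorrelation is r_7 = 0.56; the remaining lags stay at or below 0.08.
The dominant spike at lag 7 indicates a seasonal period of 7.

7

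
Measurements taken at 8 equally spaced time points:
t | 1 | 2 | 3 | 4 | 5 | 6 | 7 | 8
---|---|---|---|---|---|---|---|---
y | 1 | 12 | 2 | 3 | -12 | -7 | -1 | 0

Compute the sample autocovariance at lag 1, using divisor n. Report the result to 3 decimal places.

12.023

Mean ȳ = (1 + 12 + 2 + 3 − 12 − 7 − 1 + 0)/8 = -0.2500
Σ_{t=1}^{7}(y_t−ȳ)(y_{t+1}−ȳ) = 96.1875
γ_1 = 96.1875 / 8 = 12.023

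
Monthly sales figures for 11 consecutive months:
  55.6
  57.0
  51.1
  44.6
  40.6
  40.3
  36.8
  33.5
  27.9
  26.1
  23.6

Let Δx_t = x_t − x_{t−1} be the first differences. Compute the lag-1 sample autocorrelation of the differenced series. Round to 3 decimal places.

-0.109

First differences Δx: 1.4, -5.9, -6.5, -4.0, -0.3, -3.5, -3.3, -5.6, -1.8, -2.5
Mean of differences = -3.2000
Numerator Σ(Δx_t−Δx̄)(Δx_{t+1}−Δx̄) = -6.1700
Denominator Σ(Δx_t−Δx̄)² = 56.7000
r_1(Δx) = -6.1700 / 56.7000 = -0.109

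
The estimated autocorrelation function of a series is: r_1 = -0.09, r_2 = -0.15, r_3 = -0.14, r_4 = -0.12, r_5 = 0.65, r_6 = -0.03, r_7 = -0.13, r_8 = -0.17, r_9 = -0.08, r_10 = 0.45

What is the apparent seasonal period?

5

The largest autocorrelation is r_5 = 0.65, with a weaker echo at lag 10 (0.45); the remaining lags stay at or below -0.03.
The dominant spike at lag 5 indicates a seasonal period of 5.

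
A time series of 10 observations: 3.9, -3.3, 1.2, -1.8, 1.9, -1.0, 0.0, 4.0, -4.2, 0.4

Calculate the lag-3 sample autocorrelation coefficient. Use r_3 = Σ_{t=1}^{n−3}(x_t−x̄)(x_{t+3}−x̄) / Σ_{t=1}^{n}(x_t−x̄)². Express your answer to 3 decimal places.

-0.038

Mean x̄ = (3.9 − 3.3 + 1.2 − 1.8 + 1.9 − 1.0 + 0.0 + 4.0 − 4.2 + 0.4)/10 = 0.1100
Σ(x_t−x̄)(x_{t+3}−x̄) = (-7.2389) + (-6.1039) + (-1.2099) + (0.2101) + (6.9631) + (4.7841) + (-0.0319) = -2.6273
Denominator Σ(x_t−x̄)² = 69.0690
r_3 = -2.6273 / 69.0690 = -0.038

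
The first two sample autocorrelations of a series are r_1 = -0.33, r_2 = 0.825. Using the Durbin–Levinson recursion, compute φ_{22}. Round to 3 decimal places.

0.804

φ_{22} = (r_2 − r_1²) / (1 − r_1²)
r_1² = (-0.33)² = 0.1089
Numerator = 0.825 − 0.1089 = 0.7161; denominator = 1 − 0.1089 = 0.8911
φ_{22} = 0.7161 / 0.8911 = 0.804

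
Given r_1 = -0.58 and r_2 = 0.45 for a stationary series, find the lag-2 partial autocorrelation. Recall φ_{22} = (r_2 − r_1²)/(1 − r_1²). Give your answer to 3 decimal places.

φ_{22} = (r_2 − r_1²) / (1 − r_1²)
r_1² = (-0.58)² = 0.3364
Numerator = 0.45 − 0.3364 = 0.1136; denominator = 1 − 0.3364 = 0.6636
φ_{22} = 0.1136 / 0.6636 = 0.171

0.171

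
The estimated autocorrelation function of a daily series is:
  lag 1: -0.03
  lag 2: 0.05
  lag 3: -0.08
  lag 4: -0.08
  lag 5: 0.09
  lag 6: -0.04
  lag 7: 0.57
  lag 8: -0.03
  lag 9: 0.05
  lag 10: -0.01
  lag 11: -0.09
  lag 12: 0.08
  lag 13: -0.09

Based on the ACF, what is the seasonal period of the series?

The largest autocorrelation is r_7 = 0.57; the remaining lags stay at or below 0.09.
The dominant spike at lag 7 indicates a seasonal period of 7.

7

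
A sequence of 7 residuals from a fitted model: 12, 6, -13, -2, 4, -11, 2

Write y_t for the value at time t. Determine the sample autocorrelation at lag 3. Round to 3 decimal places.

0.280

Mean ȳ = (12 + 6 − 13 − 2 + 4 − 11 + 2)/7 = -0.2857
Deviations from mean: 12.2857, 6.2857, -12.7143, -1.7143, 4.2857, -10.7143, 2.2857
Σ(y_t−ȳ)(y_{t+3}−ȳ) = (-21.0612) + (26.9388) + (136.2245) + (-3.9184) = 138.1837
Denominator Σ(y_t−ȳ)² = 493.4286
r_3 = 138.1837 / 493.4286 = 0.280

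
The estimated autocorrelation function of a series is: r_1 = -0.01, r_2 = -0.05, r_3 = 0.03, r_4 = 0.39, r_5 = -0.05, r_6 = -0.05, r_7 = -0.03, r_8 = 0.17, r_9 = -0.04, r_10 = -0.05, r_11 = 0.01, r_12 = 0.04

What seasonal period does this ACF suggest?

The largest autocorrelation is r_4 = 0.39, with a weaker echo at lag 8 (0.17); the remaining lags stay at or below 0.04.
The dominant spike at lag 4 indicates a seasonal period of 4.

4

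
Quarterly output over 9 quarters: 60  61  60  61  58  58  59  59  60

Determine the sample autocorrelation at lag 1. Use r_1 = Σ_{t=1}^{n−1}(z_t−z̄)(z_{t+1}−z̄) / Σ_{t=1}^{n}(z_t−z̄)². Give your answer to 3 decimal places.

0.296

Mean z̄ = (60 + 61 + 60 + 61 + 58 + 58 + 59 + 59 + 60)/9 = 59.5556
Numerator Σ_{t=1}^{8}(z_t−z̄)(z_{t+1}−z̄) = 3.0247
Denominator Σ(z_t−z̄)² = 10.2222
r_1 = 3.0247 / 10.2222 = 0.296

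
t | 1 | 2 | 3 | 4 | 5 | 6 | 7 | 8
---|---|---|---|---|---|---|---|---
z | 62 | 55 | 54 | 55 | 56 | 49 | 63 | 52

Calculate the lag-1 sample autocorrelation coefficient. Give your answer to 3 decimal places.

Mean z̄ = (62 + 55 + 54 + 55 + 56 + 49 + 63 + 52)/8 = 55.7500
Σ(z_t−z̄)(z_{t+1}−z̄) = (-4.6875) + (1.3125) + (1.3125) + (-0.1875) + (-1.6875) + (-48.9375) + (-27.1875) = -80.0625
Denominator Σ(z_t−z̄)² = 155.5000
r_1 = -80.0625 / 155.5000 = -0.515

-0.515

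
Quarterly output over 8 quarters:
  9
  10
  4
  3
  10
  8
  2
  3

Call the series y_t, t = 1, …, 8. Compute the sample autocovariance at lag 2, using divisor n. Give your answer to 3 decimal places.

Mean ȳ = (9 + 10 + 4 + 3 + 10 + 8 + 2 + 3)/8 = 6.1250
Σ_{t=1}^{6}(y_t−ȳ)(y_{t+2}−ȳ) = -54.1563
γ_2 = -54.1563 / 8 = -6.770

-6.770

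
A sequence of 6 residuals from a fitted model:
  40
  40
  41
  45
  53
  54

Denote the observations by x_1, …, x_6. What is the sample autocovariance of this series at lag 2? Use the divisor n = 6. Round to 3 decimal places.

-1.750

Mean x̄ = (40 + 40 + 41 + 45 + 53 + 54)/6 = 45.5000
Deviations: -5.5000, -5.5000, -4.5000, -0.5000, 7.5000, 8.5000
Σ_{t=1}^{4}(x_t−x̄)(x_{t+2}−x̄) = -10.5000
γ_2 = -10.5000 / 6 = -1.750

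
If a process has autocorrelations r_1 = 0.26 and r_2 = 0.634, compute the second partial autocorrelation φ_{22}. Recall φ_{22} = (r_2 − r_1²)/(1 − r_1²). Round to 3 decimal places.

φ_{22} = (r_2 − r_1²) / (1 − r_1²)
r_1² = (0.26)² = 0.0676
Numerator = 0.634 − 0.0676 = 0.5664; denominator = 1 − 0.0676 = 0.9324
φ_{22} = 0.5664 / 0.9324 = 0.607

0.607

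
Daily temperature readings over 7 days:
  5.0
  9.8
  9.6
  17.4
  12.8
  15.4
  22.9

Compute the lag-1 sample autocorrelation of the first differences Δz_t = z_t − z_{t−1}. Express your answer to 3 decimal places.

First differences Δz: 4.8, -0.2, 7.8, -4.6, 2.6, 7.5
Mean of differences = 2.9833
Numerator Σ(Δz_t−Δz̄)(Δz_{t+1}−Δz̄) = -56.4669
Denominator Σ(Δz_t−Δz̄)² = 114.6883
r_1(Δz) = -56.4669 / 114.6883 = -0.492

-0.492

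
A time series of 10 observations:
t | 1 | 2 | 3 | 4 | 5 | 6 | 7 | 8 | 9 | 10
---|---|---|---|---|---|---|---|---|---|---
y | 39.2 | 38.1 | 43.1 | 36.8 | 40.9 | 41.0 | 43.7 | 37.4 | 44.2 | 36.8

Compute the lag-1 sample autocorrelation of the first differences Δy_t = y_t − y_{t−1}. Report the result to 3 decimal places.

-0.742

First differences Δy: -1.1, 5.0, -6.3, 4.1, 0.1, 2.7, -6.3, 6.8, -7.4
Mean of differences = -0.2667
Numerator Σ(Δy_t−Δȳ)(Δy_{t+1}−Δȳ) = -170.7644
Denominator Σ(Δy_t−Δȳ)² = 230.0600
r_1(Δy) = -170.7644 / 230.0600 = -0.742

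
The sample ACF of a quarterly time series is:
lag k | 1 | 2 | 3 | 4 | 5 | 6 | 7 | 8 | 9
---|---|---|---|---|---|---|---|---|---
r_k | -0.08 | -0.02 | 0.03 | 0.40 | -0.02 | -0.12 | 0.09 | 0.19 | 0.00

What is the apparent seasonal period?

The largest autocorrelation is r_4 = 0.40, with a weaker echo at lag 8 (0.19); the remaining lags stay at or below 0.09.
The dominant spike at lag 4 indicates a seasonal period of 4.

4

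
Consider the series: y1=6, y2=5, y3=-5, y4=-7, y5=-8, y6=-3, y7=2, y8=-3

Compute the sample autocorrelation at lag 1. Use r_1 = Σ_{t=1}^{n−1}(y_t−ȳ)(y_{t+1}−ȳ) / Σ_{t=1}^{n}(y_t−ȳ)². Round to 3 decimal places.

Mean ȳ = (6 + 5 − 5 − 7 − 8 − 3 + 2 − 3)/8 = -1.6250
Numerator Σ_{t=1}^{7}(y_t−ȳ)(y_{t+1}−ȳ) = 79.3594
Denominator Σ(y_t−ȳ)² = 199.8750
r_1 = 79.3594 / 199.8750 = 0.397

0.397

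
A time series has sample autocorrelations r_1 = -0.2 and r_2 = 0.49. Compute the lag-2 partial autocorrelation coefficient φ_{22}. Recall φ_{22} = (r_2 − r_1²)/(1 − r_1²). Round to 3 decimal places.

0.469

φ_{22} = (r_2 − r_1²) / (1 − r_1²)
r_1² = (-0.2)² = 0.04
Numerator = 0.49 − 0.0400 = 0.4500; denominator = 1 − 0.0400 = 0.9600
φ_{22} = 0.4500 / 0.9600 = 0.469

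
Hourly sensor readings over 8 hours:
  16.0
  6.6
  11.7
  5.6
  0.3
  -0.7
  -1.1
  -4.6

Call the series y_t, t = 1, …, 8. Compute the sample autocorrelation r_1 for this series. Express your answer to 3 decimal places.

Mean ȳ = (16.0 + 6.6 + 11.7 + 5.6 + 0.3 − 0.7 − 1.1 − 4.6)/8 = 4.2250
Deviations from mean: 11.7750, 2.3750, 7.4750, 1.3750, -3.9250, -4.9250, -5.3250, -8.8250
Σ(y_t−ȳ)(y_{t+1}−ȳ) = (27.9656) + (17.7531) + (10.2781) + (-5.3969) + (19.3306) + (26.2256) + (46.9931) = 143.1494
Denominator Σ(y_t−ȳ)² = 347.9550
r_1 = 143.1494 / 347.9550 = 0.411

0.411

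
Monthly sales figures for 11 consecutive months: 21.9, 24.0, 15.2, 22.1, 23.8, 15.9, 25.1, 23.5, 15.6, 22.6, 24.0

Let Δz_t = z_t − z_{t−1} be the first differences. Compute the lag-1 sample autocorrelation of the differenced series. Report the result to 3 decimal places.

First differences Δz: 2.1, -8.8, 6.9, 1.7, -7.9, 9.2, -1.6, -7.9, 7.0, 1.4
Mean of differences = 0.2100
Numerator Σ(Δz_t−Δz̄)(Δz_{t+1}−Δz̄) = -200.9101
Denominator Σ(Δz_t−Δz̄)² = 394.8890
r_1(Δz) = -200.9101 / 394.8890 = -0.509

-0.509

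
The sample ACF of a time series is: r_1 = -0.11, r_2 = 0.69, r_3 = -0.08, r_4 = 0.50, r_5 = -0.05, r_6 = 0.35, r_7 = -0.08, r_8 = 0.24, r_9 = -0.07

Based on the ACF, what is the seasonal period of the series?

2

The largest autocorrelation is r_2 = 0.69, with weaker echoes at lags 4 (0.50), 6 (0.35) and 8 (0.24); the remaining lags stay at or below -0.05.
The dominant spike at lag 2 indicates a seasonal period of 2.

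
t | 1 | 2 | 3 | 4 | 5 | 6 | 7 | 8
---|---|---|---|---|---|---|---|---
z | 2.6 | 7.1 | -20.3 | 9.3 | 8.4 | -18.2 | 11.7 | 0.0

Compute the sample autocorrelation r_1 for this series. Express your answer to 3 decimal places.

Mean z̄ = (2.6 + 7.1 − 20.3 + 9.3 + 8.4 − 18.2 + 11.7 + 0.0)/8 = 0.0750
Deviations from mean: 2.5250, 7.0250, -20.3750, 9.2250, 8.3250, -18.2750, 11.6250, -0.0750
Σ(z_t−z̄)(z_{t+1}−z̄) = (17.7381) + (-143.1344) + (-187.9594) + (76.7981) + (-152.1394) + (-212.4469) + (-0.8719) = -602.0156
Denominator Σ(z_t−z̄)² = 1094.3950
r_1 = -602.0156 / 1094.3950 = -0.550

-0.550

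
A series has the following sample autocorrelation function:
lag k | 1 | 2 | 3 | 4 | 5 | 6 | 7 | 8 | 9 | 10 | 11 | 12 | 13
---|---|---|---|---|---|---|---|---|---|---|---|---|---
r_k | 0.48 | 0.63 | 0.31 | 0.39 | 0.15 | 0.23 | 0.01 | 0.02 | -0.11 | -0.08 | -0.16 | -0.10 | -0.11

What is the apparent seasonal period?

2

The largest autocorrelation is r_2 = 0.63; the remaining lags stay at or below 0.48.
The dominant spike at lag 2 indicates a seasonal period of 2.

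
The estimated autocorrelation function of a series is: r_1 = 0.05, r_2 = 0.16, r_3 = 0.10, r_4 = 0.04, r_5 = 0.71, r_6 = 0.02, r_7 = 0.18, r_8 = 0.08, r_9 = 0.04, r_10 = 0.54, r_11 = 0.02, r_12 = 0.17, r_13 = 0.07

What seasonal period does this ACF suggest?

5

The largest autocorrelation is r_5 = 0.71, with a weaker echo at lag 10 (0.54); the remaining lags stay at or below 0.18.
The dominant spike at lag 5 indicates a seasonal period of 5.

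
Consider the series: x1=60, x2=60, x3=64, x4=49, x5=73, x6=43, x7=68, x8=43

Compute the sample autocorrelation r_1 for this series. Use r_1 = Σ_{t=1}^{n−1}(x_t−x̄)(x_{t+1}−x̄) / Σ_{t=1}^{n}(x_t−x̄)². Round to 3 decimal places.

-0.773

Mean x̄ = (60 + 60 + 64 + 49 + 73 + 43 + 68 + 43)/8 = 57.5000
Deviations from mean: 2.5000, 2.5000, 6.5000, -8.5000, 15.5000, -14.5000, 10.5000, -14.5000
Σ(x_t−x̄)(x_{t+1}−x̄) = (6.2500) + (16.2500) + (-55.2500) + (-131.7500) + (-224.7500) + (-152.2500) + (-152.2500) = -693.7500
Denominator Σ(x_t−x̄)² = 898.0000
r_1 = -693.7500 / 898.0000 = -0.773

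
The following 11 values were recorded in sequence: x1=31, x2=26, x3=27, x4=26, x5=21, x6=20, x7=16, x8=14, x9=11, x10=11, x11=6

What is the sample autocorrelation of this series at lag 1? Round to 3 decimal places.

Mean x̄ = (31 + 26 + 27 + 26 + 21 + 20 + 16 + 14 + 11 + 11 + 6)/11 = 19.0000
Numerator Σ_{t=1}^{10}(x_t−x̄)(x_{t+1}−x̄) = 432.0000
Denominator Σ(x_t−x̄)² = 642.0000
r_1 = 432.0000 / 642.0000 = 0.673

0.673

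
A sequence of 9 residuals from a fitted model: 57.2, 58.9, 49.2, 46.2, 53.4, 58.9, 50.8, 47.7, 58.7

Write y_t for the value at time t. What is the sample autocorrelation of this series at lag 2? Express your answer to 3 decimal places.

Mean ȳ = (57.2 + 58.9 + 49.2 + 46.2 + 53.4 + 58.9 + 50.8 + 47.7 + 58.7)/9 = 53.4444
Numerator Σ_{t=1}^{7}(y_t−ȳ)(y_{t+2}−ȳ) = -139.9162
Denominator Σ(y_t−ȳ)² = 211.7422
r_2 = -139.9162 / 211.7422 = -0.661

-0.661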